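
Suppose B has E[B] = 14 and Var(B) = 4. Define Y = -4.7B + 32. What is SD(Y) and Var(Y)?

Y = -4.7B + 32 is linear with a = -4.7, b = 32.
SD(B) = √4 = 2.
SD(Y) = |a|·SD(B) = |-4.7|·2 = 9.4.
Var(Y) = a²·Var(B) = (-4.7)²·4 = 88.36 (the additive constant 32 does not affect variance).

SD(Y) = 9.4, Var(Y) = 88.36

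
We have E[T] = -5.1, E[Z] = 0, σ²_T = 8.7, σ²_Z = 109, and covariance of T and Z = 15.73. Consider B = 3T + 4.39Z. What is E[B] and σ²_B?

E[B] = -15.3, σ²_B = 2593.2871

E[B] = 3·E[T] + 4.39·E[Z] = 3·(-5.1) + 4.39·0 = -15.3.
σ²_B = a²·σ²_T + b²·σ²_Z + 2ab·covariance of T and Z with a = 3, b = 4.39.
= 3²·8.7 + 4.39²·109 + 2·3·4.39·15.73
= 78.3 + 2100.6589 + 414.3282 = 2593.2871.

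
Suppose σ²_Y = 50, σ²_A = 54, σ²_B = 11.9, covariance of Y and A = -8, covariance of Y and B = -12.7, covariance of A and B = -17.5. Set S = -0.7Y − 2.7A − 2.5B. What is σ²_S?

σ²_S = 181.595

σ²_S = a²·σ²_Y + b²·σ²_A + c²·σ²_B + 2ab·covariance of Y and A + 2ac·covariance of Y and B + 2bc·covariance of A and B, with a = -0.7, b = -2.7, c = -2.5.
= 24.5 + 393.66 + 74.375 + (-30.24) + (-44.45) + (-236.25)
= 181.595.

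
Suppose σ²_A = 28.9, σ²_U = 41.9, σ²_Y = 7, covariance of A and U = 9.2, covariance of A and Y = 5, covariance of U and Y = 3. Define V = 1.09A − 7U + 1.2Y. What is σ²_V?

σ²_V = 1919.80409

σ²_V = a²·σ²_A + b²·σ²_U + c²·σ²_Y + 2ab·covariance of A and U + 2ac·covariance of A and Y + 2bc·covariance of U and Y, with a = 1.09, b = -7, c = 1.2.
= 34.33609 + 2053.1 + 10.08 + (-140.392) + 13.08 + (-50.4)
= 1919.80409.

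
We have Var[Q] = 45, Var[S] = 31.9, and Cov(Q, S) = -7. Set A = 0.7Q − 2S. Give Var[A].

Var[A] = a²·Var[Q] + b²·Var[S] + 2ab·Cov(Q, S) with a = 0.7, b = -2.
= 0.7²·45 + (-2)²·31.9 + 2·0.7·(-2)·(-7)
= 22.05 + 127.6 + 19.6 = 169.25.

Var[A] = 169.25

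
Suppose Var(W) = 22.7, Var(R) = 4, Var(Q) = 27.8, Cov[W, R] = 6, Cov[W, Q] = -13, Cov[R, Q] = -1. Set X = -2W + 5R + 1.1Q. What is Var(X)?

Var(X) = 150.638

Var(X) = a²·Var(W) + b²·Var(R) + c²·Var(Q) + 2ab·Cov[W, R] + 2ac·Cov[W, Q] + 2bc·Cov[R, Q], with a = -2, b = 5, c = 1.1.
= 90.8 + 100 + 33.638 + (-120) + 57.2 + (-11)
= 150.638.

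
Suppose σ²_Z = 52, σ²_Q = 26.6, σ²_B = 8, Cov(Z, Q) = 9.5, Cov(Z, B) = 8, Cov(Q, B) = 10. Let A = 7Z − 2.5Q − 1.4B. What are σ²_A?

σ²_A = a²·σ²_Z + b²·σ²_Q + c²·σ²_B + 2ab·Cov(Z, Q) + 2ac·Cov(Z, B) + 2bc·Cov(Q, B), with a = 7, b = -2.5, c = -1.4.
= 2548 + 166.25 + 15.68 + (-332.5) + (-156.8) + 70
= 2310.63.

σ²_A = 2310.63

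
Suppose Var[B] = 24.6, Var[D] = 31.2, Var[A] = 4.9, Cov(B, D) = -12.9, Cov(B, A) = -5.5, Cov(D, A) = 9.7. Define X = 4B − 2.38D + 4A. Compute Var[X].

Var[X] = 533.65728

Var[X] = a²·Var[B] + b²·Var[D] + c²·Var[A] + 2ab·Cov(B, D) + 2ac·Cov(B, A) + 2bc·Cov(D, A), with a = 4, b = -2.38, c = 4.
= 393.6 + 176.72928 + 78.4 + 245.616 + (-176) + (-184.688)
= 533.65728.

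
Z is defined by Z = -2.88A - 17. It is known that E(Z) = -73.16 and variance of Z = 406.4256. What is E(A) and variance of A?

E(A) = 19.5, variance of A = 49

From Z = -2.88A - 17: E(Z) = a·E(A) + b, so E(A) = (E(Z) − b)/a = (-73.16 − (-17))/(-2.88) = 19.5.
variance of Z = a²·variance of A, so variance of A = 406.4256/(-2.88)² = 49.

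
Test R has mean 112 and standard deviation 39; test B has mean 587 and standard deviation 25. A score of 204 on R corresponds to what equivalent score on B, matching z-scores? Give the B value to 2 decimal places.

B = 645.97

z = (204 − 112)/39 ≈ 2.359.
B = 587 + z·25 = 587 + (204 − 112)·25/39 ≈ 645.97.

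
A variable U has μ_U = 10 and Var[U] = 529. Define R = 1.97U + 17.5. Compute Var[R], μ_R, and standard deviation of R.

R = 1.97U + 17.5 is linear with a = 1.97, b = 17.5.
Var[R] = a²·Var[U] = 1.97²·529 = 2052.9961 (the additive constant 17.5 does not affect variance).
μ_R = a·μ_U + b = 1.97·10 + 17.5 = 37.2.
standard deviation of U = √529 = 23.
standard deviation of R = |a|·standard deviation of U = |1.97|·23 = 45.31.

Var[R] = 2052.9961, μ_R = 37.2, standard deviation of R = 45.31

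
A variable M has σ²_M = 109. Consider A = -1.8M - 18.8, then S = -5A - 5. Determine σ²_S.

σ²_A = (-1.8)²·109 = 353.16.
σ²_S = (-5)²·353.16 = 8829.

σ²_S = 8829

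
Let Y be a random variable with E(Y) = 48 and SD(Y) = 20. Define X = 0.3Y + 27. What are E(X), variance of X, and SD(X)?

E(X) = 41.4, variance of X = 36, SD(X) = 6

X = 0.3Y + 27 is linear with a = 0.3, b = 27.
E(X) = a·E(Y) + b = 0.3·48 + 27 = 41.4.
variance of Y = 20² = 400.
variance of X = a²·variance of Y = 0.3²·400 = 36 (the additive constant 27 does not affect variance).
SD(X) = |a|·SD(Y) = |0.3|·20 = 6.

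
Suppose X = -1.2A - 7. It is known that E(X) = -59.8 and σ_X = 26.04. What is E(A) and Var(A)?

From X = -1.2A - 7: E(X) = a·E(A) + b, so E(A) = (E(X) − b)/a = (-59.8 − (-7))/(-1.2) = 44.
Var(X) = 26.04² = 678.0816.
Var(X) = a²·Var(A), so Var(A) = 678.0816/(-1.2)² = 470.89.

E(A) = 44, Var(A) = 470.89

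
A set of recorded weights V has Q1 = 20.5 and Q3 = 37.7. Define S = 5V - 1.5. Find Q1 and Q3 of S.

a = 5 > 0: Q1(S) = a·Q1(V)+b = 101, Q3(S) = a·Q3(V)+b = 187.

Q1(S) = 101, Q3(S) = 187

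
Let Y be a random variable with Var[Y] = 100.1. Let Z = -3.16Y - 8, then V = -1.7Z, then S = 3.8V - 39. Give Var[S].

Var[Z] = (-3.16)²·100.1 = 999.55856.
Var[V] = (-1.7)²·999.55856 = 2888.7242384.
Var[S] = 3.8²·2888.7242384 = 41713.178002496.

Var[S] = 41713.178002496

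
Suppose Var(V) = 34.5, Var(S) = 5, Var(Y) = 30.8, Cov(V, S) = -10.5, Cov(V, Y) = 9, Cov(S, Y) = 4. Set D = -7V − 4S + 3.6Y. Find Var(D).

Var(D) = a²·Var(V) + b²·Var(S) + c²·Var(Y) + 2ab·Cov(V, S) + 2ac·Cov(V, Y) + 2bc·Cov(S, Y), with a = -7, b = -4, c = 3.6.
= 1690.5 + 80 + 399.168 + (-588) + (-453.6) + (-115.2)
= 1012.868.

Var(D) = 1012.868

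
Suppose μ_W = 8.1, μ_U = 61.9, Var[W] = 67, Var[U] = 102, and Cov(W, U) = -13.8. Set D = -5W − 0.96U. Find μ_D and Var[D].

μ_D = (-5)·μ_W + (-0.96)·μ_U = (-5)·8.1 + (-0.96)·61.9 = -99.924.
Var[D] = a²·Var[W] + b²·Var[U] + 2ab·Cov(W, U) with a = -5, b = -0.96.
= (-5)²·67 + (-0.96)²·102 + 2·(-5)·(-0.96)·(-13.8)
= 1675 + 94.0032 + (-132.48) = 1636.5232.

μ_D = -99.924, Var[D] = 1636.5232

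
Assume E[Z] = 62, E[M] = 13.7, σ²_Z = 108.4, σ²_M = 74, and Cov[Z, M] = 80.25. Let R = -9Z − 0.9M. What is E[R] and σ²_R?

E[R] = -570.33, σ²_R = 10140.39

E[R] = (-9)·E[Z] + (-0.9)·E[M] = (-9)·62 + (-0.9)·13.7 = -570.33.
σ²_R = a²·σ²_Z + b²·σ²_M + 2ab·Cov[Z, M] with a = -9, b = -0.9.
= (-9)²·108.4 + (-0.9)²·74 + 2·(-9)·(-0.9)·80.25
= 8780.4 + 59.94 + 1300.05 = 10140.39.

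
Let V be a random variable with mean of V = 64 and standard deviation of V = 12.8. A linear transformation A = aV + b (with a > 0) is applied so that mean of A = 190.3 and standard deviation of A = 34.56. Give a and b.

standard deviation of A = a·standard deviation of V (a > 0), so a = 34.56/12.8 = 2.7.
mean of A = a·mean of V + b, so b = 190.3 − 2.7·64 = 17.5.

a = 2.7, b = 17.5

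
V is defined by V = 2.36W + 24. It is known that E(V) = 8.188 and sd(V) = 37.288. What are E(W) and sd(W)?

E(W) = -6.7, sd(W) = 15.8

From V = 2.36W + 24: E(V) = a·E(W) + b, so E(W) = (E(V) − b)/a = (8.188 − 24)/2.36 = -6.7.
sd(V) = |a|·sd(W), so sd(W) = 37.288/|2.36| = 15.8.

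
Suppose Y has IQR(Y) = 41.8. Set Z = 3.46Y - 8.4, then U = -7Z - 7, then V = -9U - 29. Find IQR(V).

IQR(Z) = |3.46|·41.8 = 144.628.
IQR(U) = |-7|·144.628 = 1012.396.
IQR(V) = |-9|·1012.396 = 9111.564.

IQR(V) = 9111.564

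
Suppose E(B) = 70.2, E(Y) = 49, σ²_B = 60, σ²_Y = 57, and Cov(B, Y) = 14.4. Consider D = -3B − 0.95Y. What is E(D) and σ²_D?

E(D) = -257.15, σ²_D = 673.5225

E(D) = (-3)·E(B) + (-0.95)·E(Y) = (-3)·70.2 + (-0.95)·49 = -257.15.
σ²_D = a²·σ²_B + b²·σ²_Y + 2ab·Cov(B, Y) with a = -3, b = -0.95.
= (-3)²·60 + (-0.95)²·57 + 2·(-3)·(-0.95)·14.4
= 540 + 51.4425 + 82.08 = 673.5225.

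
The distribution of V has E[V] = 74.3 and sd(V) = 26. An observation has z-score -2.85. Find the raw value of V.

V = 0.2

V = E[V] + z·sd(V) = 74.3 + (-2.85)·26 = 0.2.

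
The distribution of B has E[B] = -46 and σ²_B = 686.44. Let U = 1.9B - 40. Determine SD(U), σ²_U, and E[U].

U = 1.9B - 40 is linear with a = 1.9, b = -40.
SD(B) = √686.44 = 26.2.
SD(U) = |a|·SD(B) = |1.9|·26.2 = 49.78.
σ²_U = a²·σ²_B = 1.9²·686.44 = 2478.0484 (the additive constant -40 does not affect variance).
E[U] = a·E[B] + b = 1.9·(-46) + (-40) = -127.4.

SD(U) = 49.78, σ²_U = 2478.0484, E[U] = -127.4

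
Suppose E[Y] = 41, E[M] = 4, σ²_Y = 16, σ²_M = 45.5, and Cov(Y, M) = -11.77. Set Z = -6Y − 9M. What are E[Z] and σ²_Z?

E[Z] = (-6)·E[Y] + (-9)·E[M] = (-6)·41 + (-9)·4 = -282.
σ²_Z = a²·σ²_Y + b²·σ²_M + 2ab·Cov(Y, M) with a = -6, b = -9.
= (-6)²·16 + (-9)²·45.5 + 2·(-6)·(-9)·(-11.77)
= 576 + 3685.5 + (-1271.16) = 2990.34.

E[Z] = -282, σ²_Z = 2990.34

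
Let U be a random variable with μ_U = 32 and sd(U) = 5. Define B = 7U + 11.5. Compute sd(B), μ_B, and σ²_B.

sd(B) = 35, μ_B = 235.5, σ²_B = 1225

B = 7U + 11.5 is linear with a = 7, b = 11.5.
sd(B) = |a|·sd(U) = |7|·5 = 35.
μ_B = a·μ_U + b = 7·32 + 11.5 = 235.5.
σ²_U = 5² = 25.
σ²_B = a²·σ²_U = 7²·25 = 1225 (the additive constant 11.5 does not affect variance).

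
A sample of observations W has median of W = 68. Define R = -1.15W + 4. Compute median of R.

median of R = -74.2

A linear map preserves order up to sign, so median of R = a·median of W + b = (-1.15)·68 + 4 = -74.2.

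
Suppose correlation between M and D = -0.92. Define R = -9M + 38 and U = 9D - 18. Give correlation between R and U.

correlation between R and U = 0.92

Linear rescalings preserve |correlation|; the slopes -9 and 9 have opposite signs, so the correlation flips sign: correlation between R and U = −correlation between M and D = 0.92.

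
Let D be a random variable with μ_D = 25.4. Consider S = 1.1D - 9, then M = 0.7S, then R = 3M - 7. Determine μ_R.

μ_S = 1.1·25.4 + (-9) = 18.94.
μ_M = 0.7·18.94 = 13.258.
μ_R = 3·13.258 + (-7) = 32.774.

μ_R = 32.774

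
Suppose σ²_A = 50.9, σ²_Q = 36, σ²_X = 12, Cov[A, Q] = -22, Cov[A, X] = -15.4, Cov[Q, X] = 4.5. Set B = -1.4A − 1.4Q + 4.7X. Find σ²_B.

σ²_B = a²·σ²_A + b²·σ²_Q + c²·σ²_X + 2ab·Cov[A, Q] + 2ac·Cov[A, X] + 2bc·Cov[Q, X], with a = -1.4, b = -1.4, c = 4.7.
= 99.764 + 70.56 + 265.08 + (-86.24) + 202.664 + (-59.22)
= 492.608.

σ²_B = 492.608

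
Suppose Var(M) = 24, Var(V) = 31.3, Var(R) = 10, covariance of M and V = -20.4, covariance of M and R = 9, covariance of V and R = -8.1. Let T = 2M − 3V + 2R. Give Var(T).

Var(T) = 831.7

Var(T) = a²·Var(M) + b²·Var(V) + c²·Var(R) + 2ab·covariance of M and V + 2ac·covariance of M and R + 2bc·covariance of V and R, with a = 2, b = -3, c = 2.
= 96 + 281.7 + 40 + 244.8 + 72 + 97.2
= 831.7.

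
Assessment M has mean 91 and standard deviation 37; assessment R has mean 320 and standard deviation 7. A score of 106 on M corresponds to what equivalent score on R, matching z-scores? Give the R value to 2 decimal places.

z = (106 − 91)/37 ≈ 0.4054.
R = 320 + z·7 = 320 + (106 − 91)·7/37 ≈ 322.84.

R = 322.84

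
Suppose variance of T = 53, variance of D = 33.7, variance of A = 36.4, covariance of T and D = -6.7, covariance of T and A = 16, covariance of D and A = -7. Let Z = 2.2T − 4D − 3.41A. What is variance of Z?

variance of Z = a²·variance of T + b²·variance of D + c²·variance of A + 2ab·covariance of T and D + 2ac·covariance of T and A + 2bc·covariance of D and A, with a = 2.2, b = -4, c = -3.41.
= 256.52 + 539.2 + 423.26284 + 117.92 + (-240.064) + (-190.96)
= 905.87884.

variance of Z = 905.87884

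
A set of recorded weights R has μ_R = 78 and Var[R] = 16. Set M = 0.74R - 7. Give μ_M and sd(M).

μ_M = 50.72, sd(M) = 2.96

M = 0.74R - 7 is linear with a = 0.74, b = -7.
μ_M = a·μ_R + b = 0.74·78 + (-7) = 50.72.
sd(R) = √16 = 4.
sd(M) = |a|·sd(R) = |0.74|·4 = 2.96.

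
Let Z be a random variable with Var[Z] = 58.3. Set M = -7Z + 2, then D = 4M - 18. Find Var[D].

Var[D] = 45707.2

Var[M] = (-7)²·58.3 = 2856.7.
Var[D] = 4²·2856.7 = 45707.2.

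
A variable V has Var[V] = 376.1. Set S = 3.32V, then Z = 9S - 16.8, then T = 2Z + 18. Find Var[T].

Var[T] = 1343149.98336

Var[S] = 3.32²·376.1 = 4145.52464.
Var[Z] = 9²·4145.52464 = 335787.49584.
Var[T] = 2²·335787.49584 = 1343149.98336.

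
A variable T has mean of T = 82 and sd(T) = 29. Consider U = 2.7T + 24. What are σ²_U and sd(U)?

U = 2.7T + 24 is linear with a = 2.7, b = 24.
σ²_T = 29² = 841.
σ²_U = a²·σ²_T = 2.7²·841 = 6130.89 (the additive constant 24 does not affect variance).
sd(U) = |a|·sd(T) = |2.7|·29 = 78.3.

σ²_U = 6130.89, sd(U) = 78.3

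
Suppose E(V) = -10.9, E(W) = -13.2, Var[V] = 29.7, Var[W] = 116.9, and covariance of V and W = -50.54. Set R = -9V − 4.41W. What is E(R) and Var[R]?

E(R) = 156.312, Var[R] = 667.31769

E(R) = (-9)·E(V) + (-4.41)·E(W) = (-9)·(-10.9) + (-4.41)·(-13.2) = 156.312.
Var[R] = a²·Var[V] + b²·Var[W] + 2ab·covariance of V and W with a = -9, b = -4.41.
= (-9)²·29.7 + (-4.41)²·116.9 + 2·(-9)·(-4.41)·(-50.54)
= 2405.7 + 2273.48289 + (-4011.8652) = 667.31769.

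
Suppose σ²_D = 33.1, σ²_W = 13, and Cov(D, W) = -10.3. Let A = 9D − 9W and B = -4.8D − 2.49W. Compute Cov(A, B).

By bilinearity, Cov(A, B) = ac·σ²_D + bd·σ²_W + (ad+bc)·Cov(D, W), with a=9, b=-9, c=-4.8, d=-2.49.
ac·σ²_D = 9·(-4.8)·33.1 = -1429.92
bd·σ²_W = (-9)·(-2.49)·13 = 291.33
(ad+bc)·Cov(D, W) = (20.79)·(-10.3) = -214.137
Cov(A, B) = -1429.92 + 291.33 + (-214.137) = -1352.727.

Cov(A, B) = -1352.727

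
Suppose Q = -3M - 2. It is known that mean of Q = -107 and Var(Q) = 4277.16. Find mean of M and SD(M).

From Q = -3M - 2: mean of Q = a·mean of M + b, so mean of M = (mean of Q − b)/a = (-107 − (-2))/(-3) = 35.
SD(Q) = √4277.16 = 65.4.
SD(Q) = |a|·SD(M), so SD(M) = 65.4/|-3| = 21.8.

mean of M = 35, SD(M) = 21.8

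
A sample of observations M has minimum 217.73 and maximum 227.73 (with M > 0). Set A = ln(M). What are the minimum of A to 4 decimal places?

min(A) = 5.3833

ln(M) is increasing on this domain, so min(A) comes from min(M) = 217.73: min(A) = ln(217.73) ≈ 5.3833.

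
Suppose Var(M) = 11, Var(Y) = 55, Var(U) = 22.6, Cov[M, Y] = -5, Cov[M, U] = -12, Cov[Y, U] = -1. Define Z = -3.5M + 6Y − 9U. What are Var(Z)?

Var(Z) = 3507.35

Var(Z) = a²·Var(M) + b²·Var(Y) + c²·Var(U) + 2ab·Cov[M, Y] + 2ac·Cov[M, U] + 2bc·Cov[Y, U], with a = -3.5, b = 6, c = -9.
= 134.75 + 1980 + 1830.6 + 210 + (-756) + 108
= 3507.35.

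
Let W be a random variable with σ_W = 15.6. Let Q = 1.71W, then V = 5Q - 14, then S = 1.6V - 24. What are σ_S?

σ_Q = |1.71|·15.6 = 26.676.
σ_V = |5|·26.676 = 133.38.
σ_S = |1.6|·133.38 = 213.408.

σ_S = 213.408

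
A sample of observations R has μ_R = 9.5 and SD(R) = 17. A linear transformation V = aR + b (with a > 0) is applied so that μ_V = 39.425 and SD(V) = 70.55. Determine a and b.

a = 4.15, b = 0

SD(V) = a·SD(R) (a > 0), so a = 70.55/17 = 4.15.
μ_V = a·μ_R + b, so b = 39.425 − 4.15·9.5 = 0.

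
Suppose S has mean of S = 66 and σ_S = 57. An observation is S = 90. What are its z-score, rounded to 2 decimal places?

z = (S − mean of S) / σ_S = (90 − 66) / 57 ≈ 0.42.

z = 0.42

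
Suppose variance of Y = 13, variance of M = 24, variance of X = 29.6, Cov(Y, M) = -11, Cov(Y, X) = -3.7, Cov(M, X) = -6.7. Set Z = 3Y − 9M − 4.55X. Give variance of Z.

variance of Z = a²·variance of Y + b²·variance of M + c²·variance of X + 2ab·Cov(Y, M) + 2ac·Cov(Y, X) + 2bc·Cov(M, X), with a = 3, b = -9, c = -4.55.
= 117 + 1944 + 612.794 + 594 + 101.01 + (-548.73)
= 2820.074.

variance of Z = 2820.074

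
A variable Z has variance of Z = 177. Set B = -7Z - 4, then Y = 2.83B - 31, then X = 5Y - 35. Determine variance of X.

variance of B = (-7)²·177 = 8673.
variance of Y = 2.83²·8673 = 69461.1897.
variance of X = 5²·69461.1897 = 1736529.7425.

variance of X = 1736529.7425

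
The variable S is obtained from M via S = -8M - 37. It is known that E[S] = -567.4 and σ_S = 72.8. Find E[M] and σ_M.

From S = -8M - 37: E[S] = a·E[M] + b, so E[M] = (E[S] − b)/a = (-567.4 − (-37))/(-8) = 66.3.
σ_S = |a|·σ_M, so σ_M = 72.8/|-8| = 9.1.

E[M] = 66.3, σ_M = 9.1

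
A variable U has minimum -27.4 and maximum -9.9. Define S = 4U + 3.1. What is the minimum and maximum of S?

a = 4 > 0, so min(S) = a·min(U)+b = 4·(-27.4) + 3.1 = -106.5 and max(S) = 4·(-9.9) + 3.1 = -36.5.

min(S) = -106.5, max(S) = -36.5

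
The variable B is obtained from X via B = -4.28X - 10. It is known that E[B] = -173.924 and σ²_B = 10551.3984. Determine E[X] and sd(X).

From B = -4.28X - 10: E[B] = a·E[X] + b, so E[X] = (E[B] − b)/a = (-173.924 − (-10))/(-4.28) = 38.3.
sd(B) = √10551.3984 = 102.72.
sd(B) = |a|·sd(X), so sd(X) = 102.72/|-4.28| = 24.

E[X] = 38.3, sd(X) = 24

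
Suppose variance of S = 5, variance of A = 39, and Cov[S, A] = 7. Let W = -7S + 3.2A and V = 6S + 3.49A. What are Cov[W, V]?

By bilinearity, Cov[W, V] = ac·variance of S + bd·variance of A + (ad+bc)·Cov[S, A], with a=-7, b=3.2, c=6, d=3.49.
ac·variance of S = (-7)·6·5 = -210
bd·variance of A = 3.2·3.49·39 = 435.552
(ad+bc)·Cov[S, A] = (-5.23)·7 = -36.61
Cov[W, V] = -210 + 435.552 + (-36.61) = 188.942.

Cov[W, V] = 188.942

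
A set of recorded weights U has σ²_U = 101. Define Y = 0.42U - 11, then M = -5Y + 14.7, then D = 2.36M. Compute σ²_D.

σ²_D = 2480.755536

σ²_Y = 0.42²·101 = 17.8164.
σ²_M = (-5)²·17.8164 = 445.41.
σ²_D = 2.36²·445.41 = 2480.755536.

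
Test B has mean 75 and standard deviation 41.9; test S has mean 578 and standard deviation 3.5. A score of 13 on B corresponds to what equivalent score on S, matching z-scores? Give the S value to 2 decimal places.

z = (13 − 75)/41.9 ≈ -1.4797.
S = 578 + z·3.5 = 578 + (13 − 75)·3.5/41.9 ≈ 572.82.

S = 572.82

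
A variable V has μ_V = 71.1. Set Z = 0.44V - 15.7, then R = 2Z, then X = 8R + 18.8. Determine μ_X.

μ_Z = 0.44·71.1 + (-15.7) = 15.584.
μ_R = 2·15.584 = 31.168.
μ_X = 8·31.168 + 18.8 = 268.144.

μ_X = 268.144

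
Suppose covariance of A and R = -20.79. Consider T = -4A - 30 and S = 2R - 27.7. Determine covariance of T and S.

covariance of T and S = 166.32

covariance of T and S = a·c·covariance of A and R = (-4)·2·(-20.79) = 166.32. Additive constants drop out.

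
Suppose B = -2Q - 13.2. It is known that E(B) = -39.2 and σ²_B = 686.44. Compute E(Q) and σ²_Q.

From B = -2Q - 13.2: E(B) = a·E(Q) + b, so E(Q) = (E(B) − b)/a = (-39.2 − (-13.2))/(-2) = 13.
σ²_B = a²·σ²_Q, so σ²_Q = 686.44/(-2)² = 171.61.

E(Q) = 13, σ²_Q = 171.61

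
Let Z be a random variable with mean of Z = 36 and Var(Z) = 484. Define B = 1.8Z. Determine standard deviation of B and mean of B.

B = 1.8Z is linear with a = 1.8, b = 0.
standard deviation of Z = √484 = 22.
standard deviation of B = |a|·standard deviation of Z = |1.8|·22 = 39.6.
mean of B = a·mean of Z + b = 1.8·36 = 64.8.

standard deviation of B = 39.6, mean of B = 64.8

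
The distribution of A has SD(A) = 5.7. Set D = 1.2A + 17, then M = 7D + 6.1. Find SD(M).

SD(M) = 47.88

SD(D) = |1.2|·5.7 = 6.84.
SD(M) = |7|·6.84 = 47.88.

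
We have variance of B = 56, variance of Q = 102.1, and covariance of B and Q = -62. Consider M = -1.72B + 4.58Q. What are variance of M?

variance of M = 3284.18324

variance of M = a²·variance of B + b²·variance of Q + 2ab·covariance of B and Q with a = -1.72, b = 4.58.
= (-1.72)²·56 + 4.58²·102.1 + 2·(-1.72)·4.58·(-62)
= 165.6704 + 2141.69044 + 976.8224 = 3284.18324.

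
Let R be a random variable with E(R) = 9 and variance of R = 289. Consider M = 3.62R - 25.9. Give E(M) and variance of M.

E(M) = 6.68, variance of M = 3787.1716

M = 3.62R - 25.9 is linear with a = 3.62, b = -25.9.
E(M) = a·E(R) + b = 3.62·9 + (-25.9) = 6.68.
variance of M = a²·variance of R = 3.62²·289 = 3787.1716 (the additive constant -25.9 does not affect variance).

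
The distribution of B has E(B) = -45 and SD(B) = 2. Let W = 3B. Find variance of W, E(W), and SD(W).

variance of W = 36, E(W) = -135, SD(W) = 6

W = 3B is linear with a = 3, b = 0.
variance of B = 2² = 4.
variance of W = a²·variance of B = 3²·4 = 36.
E(W) = a·E(B) + b = 3·(-45) = -135.
SD(W) = |a|·SD(B) = |3|·2 = 6.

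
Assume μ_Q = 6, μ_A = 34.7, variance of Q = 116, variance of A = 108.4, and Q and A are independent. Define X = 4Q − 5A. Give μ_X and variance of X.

μ_X = 4·μ_Q + (-5)·μ_A = 4·6 + (-5)·34.7 = -149.5.
variance of X = a²·variance of Q + b²·variance of A + 2ab·Cov[Q, A] with a = 4, b = -5.
Independence gives Cov[Q, A] = 0.
= 4²·116 + (-5)²·108.4 + 2·4·(-5)·0
= 1856 + 2710 + 0 = 4566.

μ_X = -149.5, variance of X = 4566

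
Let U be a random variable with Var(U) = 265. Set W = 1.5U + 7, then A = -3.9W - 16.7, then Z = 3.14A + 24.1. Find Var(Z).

Var(Z) = 89416.342665

Var(W) = 1.5²·265 = 596.25.
Var(A) = (-3.9)²·596.25 = 9068.9625.
Var(Z) = 3.14²·9068.9625 = 89416.342665.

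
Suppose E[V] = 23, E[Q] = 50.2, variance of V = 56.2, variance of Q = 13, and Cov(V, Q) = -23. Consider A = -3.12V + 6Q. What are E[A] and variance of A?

E[A] = (-3.12)·E[V] + 6·E[Q] = (-3.12)·23 + 6·50.2 = 229.44.
variance of A = a²·variance of V + b²·variance of Q + 2ab·Cov(V, Q) with a = -3.12, b = 6.
= (-3.12)²·56.2 + 6²·13 + 2·(-3.12)·6·(-23)
= 547.07328 + 468 + 861.12 = 1876.19328.

E[A] = 229.44, variance of A = 1876.19328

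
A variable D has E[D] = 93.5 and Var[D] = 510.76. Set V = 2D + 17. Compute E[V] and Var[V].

V = 2D + 17 is linear with a = 2, b = 17.
E[V] = a·E[D] + b = 2·93.5 + 17 = 204.
Var[V] = a²·Var[D] = 2²·510.76 = 2043.04 (the additive constant 17 does not affect variance).

E[V] = 204, Var[V] = 2043.04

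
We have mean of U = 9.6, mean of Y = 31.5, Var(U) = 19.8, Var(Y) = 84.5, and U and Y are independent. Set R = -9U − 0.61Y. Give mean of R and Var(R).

mean of R = (-9)·mean of U + (-0.61)·mean of Y = (-9)·9.6 + (-0.61)·31.5 = -105.615.
Var(R) = a²·Var(U) + b²·Var(Y) + 2ab·Cov[U, Y] with a = -9, b = -0.61.
Independence gives Cov[U, Y] = 0.
= (-9)²·19.8 + (-0.61)²·84.5 + 2·(-9)·(-0.61)·0
= 1603.8 + 31.44245 + 0 = 1635.24245.

mean of R = -105.615, Var(R) = 1635.24245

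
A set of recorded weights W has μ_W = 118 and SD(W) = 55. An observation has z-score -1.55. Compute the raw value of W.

W = 32.75

W = μ_W + z·SD(W) = 118 + (-1.55)·55 = 32.75.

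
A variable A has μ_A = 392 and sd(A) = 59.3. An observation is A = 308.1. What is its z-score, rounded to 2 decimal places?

z = (A − μ_A) / sd(A) = (308.1 − 392) / 59.3 ≈ -1.41.

z = -1.41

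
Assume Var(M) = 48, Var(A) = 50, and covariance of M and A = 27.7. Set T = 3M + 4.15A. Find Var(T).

Var(T) = 1982.855

Var(T) = a²·Var(M) + b²·Var(A) + 2ab·covariance of M and A with a = 3, b = 4.15.
= 3²·48 + 4.15²·50 + 2·3·4.15·27.7
= 432 + 861.125 + 689.73 = 1982.855.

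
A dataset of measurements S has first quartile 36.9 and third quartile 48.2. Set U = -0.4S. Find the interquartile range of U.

IQR(U) = 4.52

IQR of S = Q3 − Q1 = 48.2 − 36.9 = 11.3.
Under U = aS + b, IQR(U) = |a|·IQR(S) = |-0.4|·11.3 = 4.52 (shifts cancel; spread scales by |a|).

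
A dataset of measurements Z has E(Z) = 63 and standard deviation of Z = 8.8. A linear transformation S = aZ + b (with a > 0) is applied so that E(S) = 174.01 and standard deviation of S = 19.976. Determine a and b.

standard deviation of S = a·standard deviation of Z (a > 0), so a = 19.976/8.8 = 2.27.
E(S) = a·E(Z) + b, so b = 174.01 − 2.27·63 = 31.

a = 2.27, b = 31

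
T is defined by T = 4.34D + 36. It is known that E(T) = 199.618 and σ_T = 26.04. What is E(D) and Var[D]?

E(D) = 37.7, Var[D] = 36

From T = 4.34D + 36: E(T) = a·E(D) + b, so E(D) = (E(T) − b)/a = (199.618 − 36)/4.34 = 37.7.
Var[T] = 26.04² = 678.0816.
Var[T] = a²·Var[D], so Var[D] = 678.0816/4.34² = 36.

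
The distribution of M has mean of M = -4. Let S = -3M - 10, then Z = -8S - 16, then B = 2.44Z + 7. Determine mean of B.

mean of B = -71.08

mean of S = (-3)·(-4) + (-10) = 2.
mean of Z = (-8)·2 + (-16) = -32.
mean of B = 2.44·(-32) + 7 = -71.08.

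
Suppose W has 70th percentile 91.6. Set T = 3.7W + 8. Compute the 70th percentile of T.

70th percentile of T = 346.92

Since a = 3.7 > 0 the transformation is increasing, so the 70th percentile of T = a·(P_{70} of W) + b = 3.7·91.6 + 8 = 346.92.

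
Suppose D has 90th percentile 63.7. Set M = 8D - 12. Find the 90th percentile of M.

90th percentile of M = 497.6

Since a = 8 > 0 the transformation is increasing, so the 90th percentile of M = a·(P_{90} of D) + b = 8·63.7 + (-12) = 497.6.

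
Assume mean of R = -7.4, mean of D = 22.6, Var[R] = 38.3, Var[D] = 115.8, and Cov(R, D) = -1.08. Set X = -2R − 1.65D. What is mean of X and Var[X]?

mean of X = (-2)·mean of R + (-1.65)·mean of D = (-2)·(-7.4) + (-1.65)·22.6 = -22.49.
Var[X] = a²·Var[R] + b²·Var[D] + 2ab·Cov(R, D) with a = -2, b = -1.65.
= (-2)²·38.3 + (-1.65)²·115.8 + 2·(-2)·(-1.65)·(-1.08)
= 153.2 + 315.2655 + (-7.128) = 461.3375.

mean of X = -22.49, Var[X] = 461.3375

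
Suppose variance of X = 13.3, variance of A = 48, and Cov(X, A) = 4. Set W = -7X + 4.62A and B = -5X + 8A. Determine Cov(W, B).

By bilinearity, Cov(W, B) = ac·variance of X + bd·variance of A + (ad+bc)·Cov(X, A), with a=-7, b=4.62, c=-5, d=8.
ac·variance of X = (-7)·(-5)·13.3 = 465.5
bd·variance of A = 4.62·8·48 = 1774.08
(ad+bc)·Cov(X, A) = (-79.1)·4 = -316.4
Cov(W, B) = 465.5 + 1774.08 + (-316.4) = 1923.18.

Cov(W, B) = 1923.18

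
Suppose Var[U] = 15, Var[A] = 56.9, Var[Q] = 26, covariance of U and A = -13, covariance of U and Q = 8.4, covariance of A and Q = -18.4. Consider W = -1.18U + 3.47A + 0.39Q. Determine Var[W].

Var[W] = a²·Var[U] + b²·Var[A] + c²·Var[Q] + 2ab·covariance of U and A + 2ac·covariance of U and Q + 2bc·covariance of A and Q, with a = -1.18, b = 3.47, c = 0.39.
= 20.886 + 685.12721 + 3.9546 + 106.4596 + (-7.73136) + (-49.80144)
= 758.89461.

Var[W] = 758.89461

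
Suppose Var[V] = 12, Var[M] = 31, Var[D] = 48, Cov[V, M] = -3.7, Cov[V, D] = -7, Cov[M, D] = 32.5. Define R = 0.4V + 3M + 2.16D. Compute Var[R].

Var[R] = 905.0928

Var[R] = a²·Var[V] + b²·Var[M] + c²·Var[D] + 2ab·Cov[V, M] + 2ac·Cov[V, D] + 2bc·Cov[M, D], with a = 0.4, b = 3, c = 2.16.
= 1.92 + 279 + 223.9488 + (-8.88) + (-12.096) + 421.2
= 905.0928.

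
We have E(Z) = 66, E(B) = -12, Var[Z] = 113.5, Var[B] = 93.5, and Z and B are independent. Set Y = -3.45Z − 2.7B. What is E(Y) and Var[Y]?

E(Y) = (-3.45)·E(Z) + (-2.7)·E(B) = (-3.45)·66 + (-2.7)·(-12) = -195.3.
Var[Y] = a²·Var[Z] + b²·Var[B] + 2ab·Cov(Z, B) with a = -3.45, b = -2.7.
Independence gives Cov(Z, B) = 0.
= (-3.45)²·113.5 + (-2.7)²·93.5 + 2·(-3.45)·(-2.7)·0
= 1350.93375 + 681.615 + 0 = 2032.54875.

E(Y) = -195.3, Var[Y] = 2032.54875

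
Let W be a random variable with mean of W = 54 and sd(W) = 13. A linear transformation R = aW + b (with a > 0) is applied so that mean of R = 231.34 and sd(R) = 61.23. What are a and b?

a = 4.71, b = -23

sd(R) = a·sd(W) (a > 0), so a = 61.23/13 = 4.71.
mean of R = a·mean of W + b, so b = 231.34 − 4.71·54 = -23.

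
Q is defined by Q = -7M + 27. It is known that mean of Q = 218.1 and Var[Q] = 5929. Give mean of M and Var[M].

From Q = -7M + 27: mean of Q = a·mean of M + b, so mean of M = (mean of Q − b)/a = (218.1 − 27)/(-7) = -27.3.
Var[Q] = a²·Var[M], so Var[M] = 5929/(-7)² = 121.

mean of M = -27.3, Var[M] = 121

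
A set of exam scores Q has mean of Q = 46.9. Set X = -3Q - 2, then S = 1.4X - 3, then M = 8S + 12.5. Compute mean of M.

mean of X = (-3)·46.9 + (-2) = -142.7.
mean of S = 1.4·(-142.7) + (-3) = -202.78.
mean of M = 8·(-202.78) + 12.5 = -1609.74.

mean of M = -1609.74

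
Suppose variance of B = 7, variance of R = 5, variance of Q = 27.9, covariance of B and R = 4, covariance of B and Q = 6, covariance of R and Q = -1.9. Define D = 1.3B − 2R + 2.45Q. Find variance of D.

variance of D = a²·variance of B + b²·variance of R + c²·variance of Q + 2ab·covariance of B and R + 2ac·covariance of B and Q + 2bc·covariance of R and Q, with a = 1.3, b = -2, c = 2.45.
= 11.83 + 20 + 167.46975 + (-20.8) + 38.22 + 18.62
= 235.33975.

variance of D = 235.33975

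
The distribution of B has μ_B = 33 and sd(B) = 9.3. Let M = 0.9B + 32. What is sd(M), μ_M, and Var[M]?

sd(M) = 8.37, μ_M = 61.7, Var[M] = 70.0569

M = 0.9B + 32 is linear with a = 0.9, b = 32.
sd(M) = |a|·sd(B) = |0.9|·9.3 = 8.37.
μ_M = a·μ_B + b = 0.9·33 + 32 = 61.7.
Var[B] = 9.3² = 86.49.
Var[M] = a²·Var[B] = 0.9²·86.49 = 70.0569 (the additive constant 32 does not affect variance).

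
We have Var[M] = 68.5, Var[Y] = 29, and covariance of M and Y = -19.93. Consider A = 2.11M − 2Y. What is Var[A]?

Var[A] = a²·Var[M] + b²·Var[Y] + 2ab·covariance of M and Y with a = 2.11, b = -2.
= 2.11²·68.5 + (-2)²·29 + 2·2.11·(-2)·(-19.93)
= 304.96885 + 116 + 168.2092 = 589.17805.

Var[A] = 589.17805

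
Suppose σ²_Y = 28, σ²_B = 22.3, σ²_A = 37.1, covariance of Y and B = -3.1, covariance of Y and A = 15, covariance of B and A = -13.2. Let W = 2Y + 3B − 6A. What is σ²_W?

σ²_W = a²·σ²_Y + b²·σ²_B + c²·σ²_A + 2ab·covariance of Y and B + 2ac·covariance of Y and A + 2bc·covariance of B and A, with a = 2, b = 3, c = -6.
= 112 + 200.7 + 1335.6 + (-37.2) + (-360) + 475.2
= 1726.3.

σ²_W = 1726.3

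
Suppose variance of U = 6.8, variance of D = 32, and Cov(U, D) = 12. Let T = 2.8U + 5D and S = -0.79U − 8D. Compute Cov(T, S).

Cov(T, S) = -1611.2416

By bilinearity, Cov(T, S) = ac·variance of U + bd·variance of D + (ad+bc)·Cov(U, D), with a=2.8, b=5, c=-0.79, d=-8.
ac·variance of U = 2.8·(-0.79)·6.8 = -15.0416
bd·variance of D = 5·(-8)·32 = -1280
(ad+bc)·Cov(U, D) = (-26.35)·12 = -316.2
Cov(T, S) = -15.0416 + (-1280) + (-316.2) = -1611.2416.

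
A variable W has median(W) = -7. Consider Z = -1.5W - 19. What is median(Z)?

A linear map preserves order up to sign, so median(Z) = a·median(W) + b = (-1.5)·(-7) + (-19) = -8.5.

median(Z) = -8.5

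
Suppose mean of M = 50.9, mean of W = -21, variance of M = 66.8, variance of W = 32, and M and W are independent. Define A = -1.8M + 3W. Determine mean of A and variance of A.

mean of A = (-1.8)·mean of M + 3·mean of W = (-1.8)·50.9 + 3·(-21) = -154.62.
variance of A = a²·variance of M + b²·variance of W + 2ab·Cov[M, W] with a = -1.8, b = 3.
Independence gives Cov[M, W] = 0.
= (-1.8)²·66.8 + 3²·32 + 2·(-1.8)·3·0
= 216.432 + 288 + 0 = 504.432.

mean of A = -154.62, variance of A = 504.432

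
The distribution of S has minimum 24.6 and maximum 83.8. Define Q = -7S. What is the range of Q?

Range(Q) = 414.4

Range of S = 83.8 − 24.6 = 59.2.
Range(Q) = |a|·Range(S) = |-7|·59.2 = 414.4.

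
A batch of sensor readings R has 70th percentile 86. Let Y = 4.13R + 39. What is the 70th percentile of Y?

Since a = 4.13 > 0 the transformation is increasing, so the 70th percentile of Y = a·(P_{70} of R) + b = 4.13·86 + 39 = 394.18.

70th percentile of Y = 394.18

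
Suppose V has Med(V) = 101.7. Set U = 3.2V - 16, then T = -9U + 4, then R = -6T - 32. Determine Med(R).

Med(R) = 16653.76

Med(U) = 3.2·101.7 + (-16) = 309.44.
Med(T) = (-9)·309.44 + 4 = -2780.96.
Med(R) = (-6)·(-2780.96) + (-32) = 16653.76.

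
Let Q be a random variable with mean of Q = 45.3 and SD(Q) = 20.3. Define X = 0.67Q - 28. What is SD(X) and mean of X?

X = 0.67Q - 28 is linear with a = 0.67, b = -28.
SD(X) = |a|·SD(Q) = |0.67|·20.3 = 13.601.
mean of X = a·mean of Q + b = 0.67·45.3 + (-28) = 2.351.

SD(X) = 13.601, mean of X = 2.351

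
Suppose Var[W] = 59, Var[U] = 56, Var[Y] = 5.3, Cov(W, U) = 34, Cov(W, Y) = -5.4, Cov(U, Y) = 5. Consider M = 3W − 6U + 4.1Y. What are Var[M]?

Var[M] = a²·Var[W] + b²·Var[U] + c²·Var[Y] + 2ab·Cov(W, U) + 2ac·Cov(W, Y) + 2bc·Cov(U, Y), with a = 3, b = -6, c = 4.1.
= 531 + 2016 + 89.093 + (-1224) + (-132.84) + (-246)
= 1033.253.

Var[M] = 1033.253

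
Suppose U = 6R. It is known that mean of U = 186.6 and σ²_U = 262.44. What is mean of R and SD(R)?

mean of R = 31.1, SD(R) = 2.7

From U = 6R: mean of U = a·mean of R + b, so mean of R = (mean of U − b)/a = (186.6 − 0)/6 = 31.1.
SD(U) = √262.44 = 16.2.
SD(U) = |a|·SD(R), so SD(R) = 16.2/|6| = 2.7.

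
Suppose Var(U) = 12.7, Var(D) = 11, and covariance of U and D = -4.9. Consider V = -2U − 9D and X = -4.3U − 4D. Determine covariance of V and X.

covariance of V and X = 276.39

By bilinearity, covariance of V and X = ac·Var(U) + bd·Var(D) + (ad+bc)·covariance of U and D, with a=-2, b=-9, c=-4.3, d=-4.
ac·Var(U) = (-2)·(-4.3)·12.7 = 109.22
bd·Var(D) = (-9)·(-4)·11 = 396
(ad+bc)·covariance of U and D = (46.7)·(-4.9) = -228.83
covariance of V and X = 109.22 + 396 + (-228.83) = 276.39.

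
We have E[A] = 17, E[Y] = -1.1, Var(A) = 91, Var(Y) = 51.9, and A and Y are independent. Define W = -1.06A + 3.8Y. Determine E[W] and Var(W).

E[W] = (-1.06)·E[A] + 3.8·E[Y] = (-1.06)·17 + 3.8·(-1.1) = -22.2.
Var(W) = a²·Var(A) + b²·Var(Y) + 2ab·Cov(A, Y) with a = -1.06, b = 3.8.
Independence gives Cov(A, Y) = 0.
= (-1.06)²·91 + 3.8²·51.9 + 2·(-1.06)·3.8·0
= 102.2476 + 749.436 + 0 = 851.6836.

E[W] = -22.2, Var(W) = 851.6836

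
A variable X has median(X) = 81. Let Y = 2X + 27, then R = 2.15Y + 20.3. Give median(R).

median(Y) = 2·81 + 27 = 189.
median(R) = 2.15·189 + 20.3 = 426.65.

median(R) = 426.65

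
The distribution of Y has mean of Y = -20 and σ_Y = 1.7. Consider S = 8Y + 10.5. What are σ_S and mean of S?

σ_S = 13.6, mean of S = -149.5

S = 8Y + 10.5 is linear with a = 8, b = 10.5.
σ_S = |a|·σ_Y = |8|·1.7 = 13.6.
mean of S = a·mean of Y + b = 8·(-20) + 10.5 = -149.5.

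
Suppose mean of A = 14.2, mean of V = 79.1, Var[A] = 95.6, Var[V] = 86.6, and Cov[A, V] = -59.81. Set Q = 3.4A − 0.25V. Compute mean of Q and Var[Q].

mean of Q = 28.505, Var[Q] = 1212.2255

mean of Q = 3.4·mean of A + (-0.25)·mean of V = 3.4·14.2 + (-0.25)·79.1 = 28.505.
Var[Q] = a²·Var[A] + b²·Var[V] + 2ab·Cov[A, V] with a = 3.4, b = -0.25.
= 3.4²·95.6 + (-0.25)²·86.6 + 2·3.4·(-0.25)·(-59.81)
= 1105.136 + 5.4125 + 101.677 = 1212.2255.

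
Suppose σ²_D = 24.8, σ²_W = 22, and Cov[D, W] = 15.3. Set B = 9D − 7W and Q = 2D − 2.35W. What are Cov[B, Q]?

Cov[B, Q] = 270.505

By bilinearity, Cov[B, Q] = ac·σ²_D + bd·σ²_W + (ad+bc)·Cov[D, W], with a=9, b=-7, c=2, d=-2.35.
ac·σ²_D = 9·2·24.8 = 446.4
bd·σ²_W = (-7)·(-2.35)·22 = 361.9
(ad+bc)·Cov[D, W] = (-35.15)·15.3 = -537.795
Cov[B, Q] = 446.4 + 361.9 + (-537.795) = 270.505.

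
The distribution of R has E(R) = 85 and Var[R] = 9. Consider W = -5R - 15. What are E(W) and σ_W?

E(W) = -440, σ_W = 15

W = -5R - 15 is linear with a = -5, b = -15.
E(W) = a·E(R) + b = (-5)·85 + (-15) = -440.
σ_R = √9 = 3.
σ_W = |a|·σ_R = |-5|·3 = 15.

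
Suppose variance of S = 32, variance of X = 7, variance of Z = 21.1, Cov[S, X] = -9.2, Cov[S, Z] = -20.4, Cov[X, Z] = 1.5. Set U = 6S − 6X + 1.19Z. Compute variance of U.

variance of U = 1783.54771

variance of U = a²·variance of S + b²·variance of X + c²·variance of Z + 2ab·Cov[S, X] + 2ac·Cov[S, Z] + 2bc·Cov[X, Z], with a = 6, b = -6, c = 1.19.
= 1152 + 252 + 29.87971 + 662.4 + (-291.312) + (-21.42)
= 1783.54771.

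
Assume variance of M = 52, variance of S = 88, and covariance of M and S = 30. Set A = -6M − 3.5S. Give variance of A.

variance of A = a²·variance of M + b²·variance of S + 2ab·covariance of M and S with a = -6, b = -3.5.
= (-6)²·52 + (-3.5)²·88 + 2·(-6)·(-3.5)·30
= 1872 + 1078 + 1260 = 4210.

variance of A = 4210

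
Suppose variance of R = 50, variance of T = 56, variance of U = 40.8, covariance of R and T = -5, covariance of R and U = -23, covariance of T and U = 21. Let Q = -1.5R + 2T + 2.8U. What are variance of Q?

variance of Q = 1114.772

variance of Q = a²·variance of R + b²·variance of T + c²·variance of U + 2ab·covariance of R and T + 2ac·covariance of R and U + 2bc·covariance of T and U, with a = -1.5, b = 2, c = 2.8.
= 112.5 + 224 + 319.872 + 30 + 193.2 + 235.2
= 1114.772.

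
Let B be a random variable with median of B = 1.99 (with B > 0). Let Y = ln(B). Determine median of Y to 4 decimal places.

ln(B) is monotone on this domain, so median of Y = ln(1.99) ≈ 0.6881.

median of Y = 0.6881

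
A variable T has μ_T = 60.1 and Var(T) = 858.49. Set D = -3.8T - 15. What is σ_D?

σ_D = 111.34

D = -3.8T - 15 is linear with a = -3.8, b = -15.
σ_T = √858.49 = 29.3.
σ_D = |a|·σ_T = |-3.8|·29.3 = 111.34.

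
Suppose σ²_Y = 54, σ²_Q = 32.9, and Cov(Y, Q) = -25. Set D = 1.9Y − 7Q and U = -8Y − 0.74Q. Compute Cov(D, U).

Cov(D, U) = -2015.228

By bilinearity, Cov(D, U) = ac·σ²_Y + bd·σ²_Q + (ad+bc)·Cov(Y, Q), with a=1.9, b=-7, c=-8, d=-0.74.
ac·σ²_Y = 1.9·(-8)·54 = -820.8
bd·σ²_Q = (-7)·(-0.74)·32.9 = 170.422
(ad+bc)·Cov(Y, Q) = (54.594)·(-25) = -1364.85
Cov(D, U) = -820.8 + 170.422 + (-1364.85) = -2015.228.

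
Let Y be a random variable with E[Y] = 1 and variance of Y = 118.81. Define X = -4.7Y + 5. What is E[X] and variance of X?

X = -4.7Y + 5 is linear with a = -4.7, b = 5.
E[X] = a·E[Y] + b = (-4.7)·1 + 5 = 0.3.
variance of X = a²·variance of Y = (-4.7)²·118.81 = 2624.5129 (the additive constant 5 does not affect variance).

E[X] = 0.3, variance of X = 2624.5129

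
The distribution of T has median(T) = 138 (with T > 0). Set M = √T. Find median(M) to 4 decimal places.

median(M) = 11.7473

√T is monotone on this domain, so median(M) = √(138) ≈ 11.7473.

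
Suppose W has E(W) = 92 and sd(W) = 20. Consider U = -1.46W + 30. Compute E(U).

U = -1.46W + 30 is linear with a = -1.46, b = 30.
E(U) = a·E(W) + b = (-1.46)·92 + 30 = -104.32.

E(U) = -104.32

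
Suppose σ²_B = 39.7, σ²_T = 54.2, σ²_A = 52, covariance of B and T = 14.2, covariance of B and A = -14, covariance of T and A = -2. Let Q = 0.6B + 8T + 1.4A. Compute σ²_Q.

σ²_Q = a²·σ²_B + b²·σ²_T + c²·σ²_A + 2ab·covariance of B and T + 2ac·covariance of B and A + 2bc·covariance of T and A, with a = 0.6, b = 8, c = 1.4.
= 14.292 + 3468.8 + 101.92 + 136.32 + (-23.52) + (-44.8)
= 3653.012.

σ²_Q = 3653.012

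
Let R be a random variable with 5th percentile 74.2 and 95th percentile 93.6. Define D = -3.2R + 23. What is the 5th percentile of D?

5th percentile of D = -276.52

Since a = -3.2 < 0 the transformation is decreasing, reversing order: the 5th percentile of D corresponds to the 95th percentile of R.
So P_{5}(D) = a·P_{95}(R) + b = (-3.2)·93.6 + 23 = -276.52.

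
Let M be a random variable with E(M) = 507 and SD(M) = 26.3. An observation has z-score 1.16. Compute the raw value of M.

M = E(M) + z·SD(M) = 507 + 1.16·26.3 = 537.508.

M = 537.508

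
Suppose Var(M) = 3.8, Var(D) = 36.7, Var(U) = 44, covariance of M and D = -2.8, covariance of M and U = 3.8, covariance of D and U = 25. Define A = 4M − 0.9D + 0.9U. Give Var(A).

Var(A) = a²·Var(M) + b²·Var(D) + c²·Var(U) + 2ab·covariance of M and D + 2ac·covariance of M and U + 2bc·covariance of D and U, with a = 4, b = -0.9, c = 0.9.
= 60.8 + 29.727 + 35.64 + 20.16 + 27.36 + (-40.5)
= 133.187.

Var(A) = 133.187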